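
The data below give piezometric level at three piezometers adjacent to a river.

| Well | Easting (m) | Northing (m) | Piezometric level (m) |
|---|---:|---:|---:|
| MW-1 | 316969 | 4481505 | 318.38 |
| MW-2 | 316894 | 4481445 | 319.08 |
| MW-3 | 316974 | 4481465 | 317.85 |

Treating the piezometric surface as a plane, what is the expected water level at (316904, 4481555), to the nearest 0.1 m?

320.1 m

Differences from MW-1: to MW-2 (Δx, Δy, Δh) = (-75, -60, +0.70); to MW-3 = (5, -40, -0.53).
Solve a·Δx + b·Δy = Δh: det = (-75)·(-40) − 5·(-60) = 3300.
∂h/∂x = [(+0.70)·(-40) − (-0.53)·(-60)] / 3300 = -0.01812
∂h/∂y = [(-75)·(-0.53) − 5·(+0.70)] / 3300 = +0.01098
h(316904, 4481555) = 318.38 + (-0.01812)·(-65) + (+0.01098)·(50) = 318.38 +1.178 +0.549 = 320.107 m.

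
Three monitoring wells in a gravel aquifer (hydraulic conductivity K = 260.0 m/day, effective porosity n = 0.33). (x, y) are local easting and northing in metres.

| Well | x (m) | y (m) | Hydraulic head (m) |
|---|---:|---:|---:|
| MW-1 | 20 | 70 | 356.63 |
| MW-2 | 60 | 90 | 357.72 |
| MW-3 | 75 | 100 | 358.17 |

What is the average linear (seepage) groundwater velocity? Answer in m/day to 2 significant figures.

20 m/day

Taking MW-1 as reference: MW-2−MW-1 = (40, 20, +1.09); MW-3−MW-1 = (55, 30, +1.54).
Solve a·Δx + b·Δy = Δh: det = 40·30 − 55·20 = 100.
∂h/∂x = [(+1.09)·30 − (+1.54)·20] / 100 = +0.01900
∂h/∂y = [40·(+1.54) − 55·(+1.09)] / 100 = +0.01650
|∇h| = √(0.01900² + 0.01650²) = 0.02516
Seepage velocity v = K·i/n = 260.0 × 0.02516 / 0.33 = 19.82 m/day.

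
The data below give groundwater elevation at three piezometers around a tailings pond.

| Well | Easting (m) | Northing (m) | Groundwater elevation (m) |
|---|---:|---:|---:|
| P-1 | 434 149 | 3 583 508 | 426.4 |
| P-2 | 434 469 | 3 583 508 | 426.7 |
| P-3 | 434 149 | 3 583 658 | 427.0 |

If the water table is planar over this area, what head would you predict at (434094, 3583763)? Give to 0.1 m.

∂h/∂x = (426.7 − 426.4) / (434469 − 434149) = +0.0009375
∂h/∂y = (427.0 − 426.4) / (3583658 − 3583508) = +0.004000
h(434094, 3583763) = 426.4 + (+0.0009375)·(-55) + (+0.004000)·(255) = 426.4 -0.052 +1.020 = 427.368 m.

427.4 m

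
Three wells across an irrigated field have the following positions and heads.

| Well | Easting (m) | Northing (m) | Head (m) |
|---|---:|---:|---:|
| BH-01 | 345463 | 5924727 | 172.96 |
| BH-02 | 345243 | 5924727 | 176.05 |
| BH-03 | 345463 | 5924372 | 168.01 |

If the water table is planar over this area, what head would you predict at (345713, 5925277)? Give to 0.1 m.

∂h/∂x = (176.05 − 172.96) / (345243 − 345463) = -0.01405
∂h/∂y = (168.01 − 172.96) / (5924372 − 5924727) = +0.01394
h(345713, 5925277) = 172.96 + (-0.01405)·(250) + (+0.01394)·(550) = 172.96 -3.511 +7.669 = 177.118 m.

177.1 m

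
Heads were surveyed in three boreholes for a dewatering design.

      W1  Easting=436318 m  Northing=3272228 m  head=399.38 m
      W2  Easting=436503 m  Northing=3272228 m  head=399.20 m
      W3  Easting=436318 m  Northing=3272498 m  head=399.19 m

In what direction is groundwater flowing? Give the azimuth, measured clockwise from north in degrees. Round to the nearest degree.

054°

∂h/∂x = (399.20 − 399.38) / (436503 − 436318) = -0.0009730
∂h/∂y = (399.19 − 399.38) / (3272498 − 3272228) = -0.0007037
Flow direction (−∇h) has components (+0.0009730 E, +0.0007037 N).
Azimuth = atan2(E, N) = atan2(+0.0009730, +0.0007037) = 54.1° ≈ 054°.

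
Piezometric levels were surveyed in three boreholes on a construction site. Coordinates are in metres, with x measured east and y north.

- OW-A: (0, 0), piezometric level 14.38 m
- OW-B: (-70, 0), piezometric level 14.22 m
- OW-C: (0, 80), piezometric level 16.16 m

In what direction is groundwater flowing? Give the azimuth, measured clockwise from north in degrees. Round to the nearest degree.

∂h/∂x = (14.22 − 14.38) / (-70 − 0) = +0.002286
∂h/∂y = (16.16 − 14.38) / (80 − 0) = +0.02225
Flow direction (−∇h) has components (-0.002286 E, -0.02225 N).
Azimuth = atan2(E, N) = atan2(-0.002286, -0.02225) = 185.9° ≈ 186°.

186°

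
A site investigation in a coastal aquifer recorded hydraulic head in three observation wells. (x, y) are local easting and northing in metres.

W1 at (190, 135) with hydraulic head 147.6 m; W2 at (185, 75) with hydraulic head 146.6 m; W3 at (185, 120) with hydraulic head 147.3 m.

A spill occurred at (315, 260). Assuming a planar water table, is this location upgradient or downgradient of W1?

upgradient

Taking W1 as reference: W2−W1 = (-5, -60, -1.0); W3−W1 = (-5, -15, -0.3).
Solve a·Δx + b·Δy = Δh: det = (-5)·(-15) − (-5)·(-60) = -225.
∂h/∂x = [(-1.0)·(-15) − (-0.3)·(-60)] / -225 = +0.01333
∂h/∂y = [(-5)·(-0.3) − (-5)·(-1.0)] / -225 = +0.01556
Head at (315, 260) = 147.6 + (+0.01333)·(125) + (+0.01556)·(125) = 151.21 m.
That is higher than the 147.6 m at W1, so the point is upgradient.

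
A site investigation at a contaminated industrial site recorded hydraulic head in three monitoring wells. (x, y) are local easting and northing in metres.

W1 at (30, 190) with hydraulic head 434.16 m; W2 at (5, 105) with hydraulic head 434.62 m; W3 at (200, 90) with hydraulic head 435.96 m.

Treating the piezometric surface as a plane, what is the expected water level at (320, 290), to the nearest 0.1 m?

435.3 m

With h = a·x + b·y + c and W1 as origin, the differences give:
  (-25)·a + (-85)·b = +0.46
  170·a + (-100)·b = +1.80
Eliminate b (×(-100) and ×(-85), subtract): 16950·a = 107.000 → a = ∂h/∂x = +0.006313
Back-substitute: b = ∂h/∂y = -0.007268.
h(320, 290) = 434.16 + (+0.006313)·(290) + (-0.007268)·(100) = 434.16 +1.831 -0.727 = 435.264 m.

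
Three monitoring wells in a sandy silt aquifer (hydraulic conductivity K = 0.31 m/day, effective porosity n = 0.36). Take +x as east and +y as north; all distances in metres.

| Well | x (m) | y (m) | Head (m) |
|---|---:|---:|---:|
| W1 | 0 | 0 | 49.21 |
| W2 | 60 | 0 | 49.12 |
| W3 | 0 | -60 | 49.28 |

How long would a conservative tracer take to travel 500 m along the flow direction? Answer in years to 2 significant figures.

∂h/∂x = (49.12 − 49.21) / (60 − 0) = -0.001500
∂h/∂y = (49.28 − 49.21) / (-60 − 0) = -0.001167
|∇h| = √(-0.001500² + -0.001167²) = 0.0019
Seepage velocity v = K·i/n = 0.31 × 0.0019 / 0.36 = 0.001636 m/day.
t = 500 / 0.001636 = 3.056e+05 days = 837 years.

840 years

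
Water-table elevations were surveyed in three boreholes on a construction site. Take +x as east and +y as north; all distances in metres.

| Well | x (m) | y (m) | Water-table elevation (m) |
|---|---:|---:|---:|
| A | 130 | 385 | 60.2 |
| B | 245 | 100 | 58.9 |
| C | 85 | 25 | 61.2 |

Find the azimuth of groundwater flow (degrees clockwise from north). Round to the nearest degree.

086°

With h = a·x + b·y + c and A as origin, the differences give:
  115·a + (-285)·b = -1.3
  (-45)·a + (-360)·b = +1.0
Eliminate b (×(-360) and ×(-285), subtract): -54225·a = 753.00 → a = ∂h/∂x = -0.01389
Back-substitute: b = ∂h/∂y = -0.001042.
Flow direction (−∇h) has components (+0.01389 E, +0.001042 N).
Azimuth = atan2(E, N) = atan2(+0.01389, +0.001042) = 85.7° ≈ 086°.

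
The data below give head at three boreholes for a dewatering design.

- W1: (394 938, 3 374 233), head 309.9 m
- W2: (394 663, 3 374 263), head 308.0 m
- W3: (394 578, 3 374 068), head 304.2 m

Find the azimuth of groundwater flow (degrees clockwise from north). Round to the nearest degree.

Taking W1 as reference: W2−W1 = (-275, 30, -1.9); W3−W1 = (-360, -165, -5.7).
Determinant of the coordinate differences = (-275)·(-165) − (-360)·30 = 56175.
∂h/∂x = [(-1.9)·(-165) − (-5.7)·30] / 56175 = +0.008625
∂h/∂y = [(-275)·(-5.7) − (-360)·(-1.9)] / 56175 = +0.01573
Flow direction (−∇h) has components (-0.008625 E, -0.01573 N).
Azimuth = atan2(E, N) = atan2(-0.008625, -0.01573) = 208.7° ≈ 209°.

209°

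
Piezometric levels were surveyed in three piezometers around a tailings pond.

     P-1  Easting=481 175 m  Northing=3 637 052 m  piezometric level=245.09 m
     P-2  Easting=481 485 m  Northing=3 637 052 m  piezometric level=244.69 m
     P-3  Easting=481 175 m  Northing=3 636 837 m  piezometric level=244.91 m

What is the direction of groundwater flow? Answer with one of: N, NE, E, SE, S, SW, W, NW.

SE

∂h/∂x = (244.69 − 245.09) / (481485 − 481175) = -0.001290
∂h/∂y = (244.91 − 245.09) / (3636837 − 3637052) = +0.0008372
Flow = −∇h = (+0.001290 east, -0.0008372 north), which points southeast.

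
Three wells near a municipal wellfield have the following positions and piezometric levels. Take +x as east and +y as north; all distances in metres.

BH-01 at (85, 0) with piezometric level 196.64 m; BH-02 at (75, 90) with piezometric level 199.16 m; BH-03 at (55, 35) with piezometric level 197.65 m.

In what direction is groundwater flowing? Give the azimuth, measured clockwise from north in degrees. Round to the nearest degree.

178°

Differences from BH-01: to BH-02 (Δx, Δy, Δh) = (-10, 90, +2.52); to BH-03 = (-30, 35, +1.01).
Determinant of the coordinate differences = (-10)·35 − (-30)·90 = 2350.
∂h/∂x = [(+2.52)·35 − (+1.01)·90] / 2350 = -0.001149
∂h/∂y = [(-10)·(+1.01) − (-30)·(+2.52)] / 2350 = +0.02787
Flow direction (−∇h) has components (+0.001149 E, -0.02787 N).
Azimuth = atan2(E, N) = atan2(+0.001149, -0.02787) = 177.6° ≈ 178°.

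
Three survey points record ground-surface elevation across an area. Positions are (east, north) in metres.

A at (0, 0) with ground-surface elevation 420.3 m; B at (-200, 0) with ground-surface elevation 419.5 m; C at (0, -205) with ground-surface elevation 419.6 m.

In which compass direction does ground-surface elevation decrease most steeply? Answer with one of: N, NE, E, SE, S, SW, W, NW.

SW

∂z/∂x = (419.5 − 420.3) / (-200 − 0) = +0.004000
∂z/∂y = (419.6 − 420.3) / (-205 − 0) = +0.003415
Steepest decrease is along −∇f = (-0.004000 E, -0.003415 N) → southwest.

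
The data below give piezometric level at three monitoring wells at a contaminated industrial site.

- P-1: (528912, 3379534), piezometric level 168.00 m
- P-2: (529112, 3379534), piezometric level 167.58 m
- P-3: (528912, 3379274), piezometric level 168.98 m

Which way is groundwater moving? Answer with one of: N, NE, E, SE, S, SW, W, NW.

∂h/∂x = (167.58 − 168.00) / (529112 − 528912) = -0.002100
∂h/∂y = (168.98 − 168.00) / (3379274 − 3379534) = -0.003769
Flow = −∇h = (+0.002100 east, +0.003769 north), which points northeast.

NE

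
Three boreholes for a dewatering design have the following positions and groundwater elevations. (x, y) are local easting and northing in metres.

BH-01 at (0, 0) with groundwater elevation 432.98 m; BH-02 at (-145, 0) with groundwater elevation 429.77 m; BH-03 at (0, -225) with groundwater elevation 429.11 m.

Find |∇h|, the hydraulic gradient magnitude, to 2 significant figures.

0.028

∂h/∂x = (429.77 − 432.98) / (-145 − 0) = +0.02214
∂h/∂y = (429.11 − 432.98) / (-225 − 0) = +0.01720
|∇h| = √(0.02214² + 0.01720²) = 0.02804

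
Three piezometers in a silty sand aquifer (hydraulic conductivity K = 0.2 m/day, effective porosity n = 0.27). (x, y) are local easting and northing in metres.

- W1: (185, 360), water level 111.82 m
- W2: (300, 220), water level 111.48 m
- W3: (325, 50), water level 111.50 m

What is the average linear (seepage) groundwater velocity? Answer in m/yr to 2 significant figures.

1.0 m/yr

Three-point gradient (reference W1): Δ to W2 = (115, -140, -0.34), Δ to W3 = (140, -310, -0.32).
∂h/∂x = -0.003776, ∂h/∂y = -0.0006729 (det = -16050).
|∇h| = √(-0.003776² + -0.0006729²) = 0.003835
Seepage velocity v = K·i/n = 0.2 × 0.003835 / 0.27 = 0.002841 m/day = 1.038 m/yr.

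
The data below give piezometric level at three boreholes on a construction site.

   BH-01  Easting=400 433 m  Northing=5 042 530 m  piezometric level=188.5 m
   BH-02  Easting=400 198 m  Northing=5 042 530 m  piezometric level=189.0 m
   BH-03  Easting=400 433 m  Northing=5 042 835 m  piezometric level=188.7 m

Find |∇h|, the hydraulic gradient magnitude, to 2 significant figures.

∂h/∂x = (189.0 − 188.5) / (400198 − 400433) = -0.002128
∂h/∂y = (188.7 − 188.5) / (5042835 − 5042530) = +0.0006557
|∇h| = √(-0.002128² + 0.0006557²) = 0.002227

0.0022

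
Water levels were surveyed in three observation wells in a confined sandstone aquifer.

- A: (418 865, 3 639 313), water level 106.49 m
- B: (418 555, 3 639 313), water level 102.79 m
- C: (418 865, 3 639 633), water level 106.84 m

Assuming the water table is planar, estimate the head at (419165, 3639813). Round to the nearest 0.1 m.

110.6 m

∂h/∂x = (102.79 − 106.49) / (418555 − 418865) = +0.01194
∂h/∂y = (106.84 − 106.49) / (3639633 − 3639313) = +0.001094
h(419165, 3639813) = 106.49 + (+0.01194)·(300) + (+0.001094)·(500) = 106.49 +3.581 +0.547 = 110.618 m.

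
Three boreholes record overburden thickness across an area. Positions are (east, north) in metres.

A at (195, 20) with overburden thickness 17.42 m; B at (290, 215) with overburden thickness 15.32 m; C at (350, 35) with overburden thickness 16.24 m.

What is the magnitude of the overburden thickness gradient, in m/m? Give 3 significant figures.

Taking A as reference: B−A = (95, 195, -2.10); C−A = (155, 15, -1.18).
Determinant of the coordinate differences = 95·15 − 155·195 = -28800.
∂d/∂x = [(-2.10)·15 − (-1.18)·195] / -28800 = -0.006896
∂d/∂y = [95·(-1.18) − 155·(-2.10)] / -28800 = -0.007410
|∇f| = √(-0.006896² + -0.007410²) = 0.01012 m/m

0.0101 m/m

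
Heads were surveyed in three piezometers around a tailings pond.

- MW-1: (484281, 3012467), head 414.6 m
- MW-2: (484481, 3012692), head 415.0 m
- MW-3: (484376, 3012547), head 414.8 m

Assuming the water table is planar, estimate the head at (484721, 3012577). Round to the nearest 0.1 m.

With h = a·x + b·y + c and MW-1 as origin, the differences give:
  200·a + 225·b = +0.4
  95·a + 80·b = +0.2
Eliminate b (×80 and ×225, subtract): -5375·a = -13.00 → a = ∂h/∂x = +0.002419
Back-substitute: b = ∂h/∂y = -0.0003721.
h(484721, 3012577) = 414.6 + (+0.002419)·(440) + (-0.0003721)·(110) = 414.6 +1.064 -0.041 = 415.623 m.

415.6 m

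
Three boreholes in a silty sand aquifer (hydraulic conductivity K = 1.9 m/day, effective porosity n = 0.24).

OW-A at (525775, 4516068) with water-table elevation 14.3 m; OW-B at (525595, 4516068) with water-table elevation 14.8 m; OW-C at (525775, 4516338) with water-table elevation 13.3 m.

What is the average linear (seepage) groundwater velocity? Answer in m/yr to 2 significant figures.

13 m/yr

∂h/∂x = (14.8 − 14.3) / (525595 − 525775) = -0.002778
∂h/∂y = (13.3 − 14.3) / (4516338 − 4516068) = -0.003704
|∇h| = √(-0.002778² + -0.003704²) = 0.00463
Seepage velocity v = K·i/n = 1.9 × 0.00463 / 0.24 = 0.03665 m/day = 13.39 m/yr.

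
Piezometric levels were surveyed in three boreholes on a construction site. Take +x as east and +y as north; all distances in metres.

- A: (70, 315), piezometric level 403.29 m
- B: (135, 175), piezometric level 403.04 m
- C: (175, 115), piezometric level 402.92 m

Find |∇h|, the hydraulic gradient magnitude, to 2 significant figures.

Taking A as reference: B−A = (65, -140, -0.25); C−A = (105, -200, -0.37).
Solve a·Δx + b·Δy = Δh: det = 65·(-200) − 105·(-140) = 1700.
∂h/∂x = [(-0.25)·(-200) − (-0.37)·(-140)] / 1700 = -0.001059
∂h/∂y = [65·(-0.37) − 105·(-0.25)] / 1700 = +0.001294
|∇h| = √(-0.001059² + 0.001294²) = 0.001672

0.0017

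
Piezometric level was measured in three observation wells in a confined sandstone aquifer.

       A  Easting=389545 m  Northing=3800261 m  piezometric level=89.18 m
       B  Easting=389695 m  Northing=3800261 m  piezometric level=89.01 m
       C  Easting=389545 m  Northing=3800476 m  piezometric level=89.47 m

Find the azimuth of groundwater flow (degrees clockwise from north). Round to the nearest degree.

∂h/∂x = (89.01 − 89.18) / (389695 − 389545) = -0.001133
∂h/∂y = (89.47 − 89.18) / (3800476 − 3800261) = +0.001349
Flow direction (−∇h) has components (+0.001133 E, -0.001349 N).
Azimuth = atan2(E, N) = atan2(+0.001133, -0.001349) = 140.0° ≈ 140°.

140°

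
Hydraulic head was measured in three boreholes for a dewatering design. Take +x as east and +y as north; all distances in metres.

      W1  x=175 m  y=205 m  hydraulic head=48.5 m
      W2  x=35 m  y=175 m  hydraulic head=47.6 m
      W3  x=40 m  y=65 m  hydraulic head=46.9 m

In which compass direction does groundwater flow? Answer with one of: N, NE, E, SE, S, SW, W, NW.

SW

Differences from W1: to W2 (Δx, Δy, Δh) = (-140, -30, -0.9); to W3 = (-135, -140, -1.6).
Determinant of the coordinate differences = (-140)·(-140) − (-135)·(-30) = 15550.
∂h/∂x = [(-0.9)·(-140) − (-1.6)·(-30)] / 15550 = +0.005016
∂h/∂y = [(-140)·(-1.6) − (-135)·(-0.9)] / 15550 = +0.006592
Flow = −∇h = (-0.005016 east, -0.006592 north), which points southwest.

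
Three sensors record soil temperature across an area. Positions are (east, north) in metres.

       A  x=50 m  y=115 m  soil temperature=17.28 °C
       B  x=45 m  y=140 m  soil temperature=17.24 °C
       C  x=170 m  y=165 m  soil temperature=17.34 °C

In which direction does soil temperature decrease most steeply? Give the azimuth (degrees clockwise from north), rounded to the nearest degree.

322°

Differences from A: to B (Δx, Δy, Δh) = (-5, 25, -0.04); to C = (120, 50, +0.06).
Solve a·Δx + b·Δy = ΔT: det = (-5)·50 − 120·25 = -3250.
∂T/∂x = [(-0.04)·50 − (+0.06)·25] / -3250 = +0.001077
∂T/∂y = [(-5)·(+0.06) − 120·(-0.04)] / -3250 = -0.001385
Steepest decrease is along −∇f: components (-0.001077 E, +0.001385 N).
Azimuth = atan2(-0.001077, +0.001385) = 322.1° ≈ 322°.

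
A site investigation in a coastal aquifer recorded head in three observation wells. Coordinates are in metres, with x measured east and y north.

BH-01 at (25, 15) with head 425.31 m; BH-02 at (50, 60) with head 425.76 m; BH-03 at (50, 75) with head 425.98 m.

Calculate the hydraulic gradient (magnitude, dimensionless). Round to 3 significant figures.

Differences from BH-01: to BH-02 (Δx, Δy, Δh) = (25, 45, +0.45); to BH-03 = (25, 60, +0.67).
Solve a·Δx + b·Δy = Δh: det = 25·60 − 25·45 = 375.
∂h/∂x = [(+0.45)·60 − (+0.67)·45] / 375 = -0.008400
∂h/∂y = [25·(+0.67) − 25·(+0.45)] / 375 = +0.01467
|∇h| = √(-0.008400² + 0.01467²) = 0.0169

0.0169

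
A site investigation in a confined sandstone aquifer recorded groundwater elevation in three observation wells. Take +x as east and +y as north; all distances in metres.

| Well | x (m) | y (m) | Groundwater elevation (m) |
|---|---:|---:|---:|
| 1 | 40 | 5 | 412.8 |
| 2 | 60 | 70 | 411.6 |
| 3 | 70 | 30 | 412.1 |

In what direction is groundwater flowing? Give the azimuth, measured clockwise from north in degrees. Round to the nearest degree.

035°

With h = a·x + b·y + c and 1 as origin, the differences give:
  20·a + 65·b = -1.2
  30·a + 25·b = -0.7
Eliminate b (×25 and ×65, subtract): -1450·a = 15.50 → a = ∂h/∂x = -0.01069
Back-substitute: b = ∂h/∂y = -0.01517.
Flow direction (−∇h) has components (+0.01069 E, +0.01517 N).
Azimuth = atan2(E, N) = atan2(+0.01069, +0.01517) = 35.2° ≈ 035°.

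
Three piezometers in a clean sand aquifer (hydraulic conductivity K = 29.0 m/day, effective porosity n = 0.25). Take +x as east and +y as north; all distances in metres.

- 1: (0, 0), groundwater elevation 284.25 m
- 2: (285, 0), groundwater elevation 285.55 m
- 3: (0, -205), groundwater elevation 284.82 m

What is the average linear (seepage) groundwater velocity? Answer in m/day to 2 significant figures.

∂h/∂x = (285.55 − 284.25) / (285 − 0) = +0.004561
∂h/∂y = (284.82 − 284.25) / (-205 − 0) = -0.002780
|∇h| = √(0.004561² + -0.002780²) = 0.005341
Seepage velocity v = K·i/n = 29.0 × 0.005341 / 0.25 = 0.6196 m/day.

0.62 m/day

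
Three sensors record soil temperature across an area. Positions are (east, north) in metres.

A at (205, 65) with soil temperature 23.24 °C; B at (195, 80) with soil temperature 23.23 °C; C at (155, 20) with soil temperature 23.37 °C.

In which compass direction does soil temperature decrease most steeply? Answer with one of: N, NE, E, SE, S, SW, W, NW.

Differences from A: to B (Δx, Δy, Δh) = (-10, 15, -0.01); to C = (-50, -45, +0.13).
Determinant of the coordinate differences = (-10)·(-45) − (-50)·15 = 1200.
∂T/∂x = [(-0.01)·(-45) − (+0.13)·15] / 1200 = -0.001250
∂T/∂y = [(-10)·(+0.13) − (-50)·(-0.01)] / 1200 = -0.001500
Steepest decrease is along −∇f = (+0.001250 E, +0.001500 N) → northeast.

NE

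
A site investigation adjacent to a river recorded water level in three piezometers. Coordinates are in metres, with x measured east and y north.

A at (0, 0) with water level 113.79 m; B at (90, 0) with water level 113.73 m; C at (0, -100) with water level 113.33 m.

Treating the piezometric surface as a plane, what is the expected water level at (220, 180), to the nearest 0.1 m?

114.5 m

∂h/∂x = (113.73 − 113.79) / (90 − 0) = -0.0006667
∂h/∂y = (113.33 − 113.79) / (-100 − 0) = +0.004600
h(220, 180) = 113.79 + (-0.0006667)·(220) + (+0.004600)·(180) = 113.79 -0.147 +0.828 = 114.471 m.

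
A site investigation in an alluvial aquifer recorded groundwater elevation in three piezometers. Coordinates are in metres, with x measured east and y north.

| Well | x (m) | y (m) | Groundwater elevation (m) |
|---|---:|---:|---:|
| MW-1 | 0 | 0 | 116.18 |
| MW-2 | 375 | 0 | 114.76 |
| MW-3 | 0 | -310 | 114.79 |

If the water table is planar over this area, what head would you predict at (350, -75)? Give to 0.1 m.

∂h/∂x = (114.76 − 116.18) / (375 − 0) = -0.003787
∂h/∂y = (114.79 − 116.18) / (-310 − 0) = +0.004484
h(350, -75) = 116.18 + (-0.003787)·(350) + (+0.004484)·(-75) = 116.18 -1.325 -0.336 = 114.518 m.

114.5 m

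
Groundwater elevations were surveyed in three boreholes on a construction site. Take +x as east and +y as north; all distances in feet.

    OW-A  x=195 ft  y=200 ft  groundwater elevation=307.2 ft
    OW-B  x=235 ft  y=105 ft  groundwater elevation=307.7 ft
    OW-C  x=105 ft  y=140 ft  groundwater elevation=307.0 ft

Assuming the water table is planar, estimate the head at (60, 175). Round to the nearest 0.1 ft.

306.7 ft

With h = a·x + b·y + c and OW-A as origin, the differences give:
  40·a + (-95)·b = +0.5
  (-90)·a + (-60)·b = -0.2
Eliminate b (×(-60) and ×(-95), subtract): -10950·a = -49.00 → a = ∂h/∂x = +0.004475
Back-substitute: b = ∂h/∂y = -0.003379.
h(60, 175) = 307.2 + (+0.004475)·(-135) + (-0.003379)·(-25) = 307.2 -0.604 +0.084 = 306.680 ft.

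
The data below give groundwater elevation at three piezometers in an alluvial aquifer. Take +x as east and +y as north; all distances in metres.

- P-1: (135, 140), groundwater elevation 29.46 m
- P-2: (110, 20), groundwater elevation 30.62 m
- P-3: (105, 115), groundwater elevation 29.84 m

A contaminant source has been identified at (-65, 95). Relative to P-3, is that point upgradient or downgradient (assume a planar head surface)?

Taking P-1 as reference: P-2−P-1 = (-25, -120, +1.16); P-3−P-1 = (-30, -25, +0.38).
Determinant of the coordinate differences = (-25)·(-25) − (-30)·(-120) = -2975.
∂h/∂x = [(+1.16)·(-25) − (+0.38)·(-120)] / -2975 = -0.005580
∂h/∂y = [(-25)·(+0.38) − (-30)·(+1.16)] / -2975 = -0.008504
Head at (-65, 95) = 29.46 + (-0.005580)·(-200) + (-0.008504)·(-45) = 30.96 m.
That is higher than the 29.84 m at P-3, so the point is upgradient.

upgradient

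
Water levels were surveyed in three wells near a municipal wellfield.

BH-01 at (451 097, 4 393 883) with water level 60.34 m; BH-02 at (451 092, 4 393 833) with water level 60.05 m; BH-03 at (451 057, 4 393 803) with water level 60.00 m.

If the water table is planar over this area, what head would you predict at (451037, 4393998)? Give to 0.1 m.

61.3 m

Taking BH-01 as reference: BH-02−BH-01 = (-5, -50, -0.29); BH-03−BH-01 = (-40, -80, -0.34).
Solve a·Δx + b·Δy = Δh: det = (-5)·(-80) − (-40)·(-50) = -1600.
∂h/∂x = [(-0.29)·(-80) − (-0.34)·(-50)] / -1600 = -0.003875
∂h/∂y = [(-5)·(-0.34) − (-40)·(-0.29)] / -1600 = +0.006188
h(451037, 4393998) = 60.34 + (-0.003875)·(-60) + (+0.006188)·(115) = 60.34 +0.233 +0.712 = 61.284 m.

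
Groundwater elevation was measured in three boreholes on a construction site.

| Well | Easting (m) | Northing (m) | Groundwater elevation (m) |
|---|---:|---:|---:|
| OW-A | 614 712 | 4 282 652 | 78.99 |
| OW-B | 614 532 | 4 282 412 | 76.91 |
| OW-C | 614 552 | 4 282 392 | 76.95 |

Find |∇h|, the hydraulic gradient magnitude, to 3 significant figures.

Taking OW-A as reference: OW-B−OW-A = (-180, -240, -2.08); OW-C−OW-A = (-160, -260, -2.04).
Determinant of the coordinate differences = (-180)·(-260) − (-160)·(-240) = 8400.
∂h/∂x = [(-2.08)·(-260) − (-2.04)·(-240)] / 8400 = +0.006095
∂h/∂y = [(-180)·(-2.04) − (-160)·(-2.08)] / 8400 = +0.004095
|∇h| = √(0.006095² + 0.004095²) = 0.007343

0.00734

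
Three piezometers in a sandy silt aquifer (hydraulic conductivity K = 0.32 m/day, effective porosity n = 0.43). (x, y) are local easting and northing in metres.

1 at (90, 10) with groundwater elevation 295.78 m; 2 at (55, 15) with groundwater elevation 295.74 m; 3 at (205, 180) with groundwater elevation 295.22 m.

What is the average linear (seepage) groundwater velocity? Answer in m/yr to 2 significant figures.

With h = a·x + b·y + c and 1 as origin, the differences give:
  (-35)·a + 5·b = -0.04
  115·a + 170·b = -0.56
Eliminate b (×170 and ×5, subtract): -6525·a = -4.000 → a = ∂h/∂x = +0.0006130
Back-substitute: b = ∂h/∂y = -0.003709.
|∇h| = √(0.0006130² + -0.003709²) = 0.003759
Seepage velocity v = K·i/n = 0.32 × 0.003759 / 0.43 = 0.002797 m/day = 1.022 m/yr.

1.0 m/yr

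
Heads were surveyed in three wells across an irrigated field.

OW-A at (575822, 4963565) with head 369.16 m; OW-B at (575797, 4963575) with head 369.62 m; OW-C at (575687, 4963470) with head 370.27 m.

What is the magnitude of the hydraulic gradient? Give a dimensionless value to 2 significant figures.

0.017

Differences from OW-A: to OW-B (Δx, Δy, Δh) = (-25, 10, +0.46); to OW-C = (-135, -95, +1.11).
Solve a·Δx + b·Δy = Δh: det = (-25)·(-95) − (-135)·10 = 3725.
∂h/∂x = [(+0.46)·(-95) − (+1.11)·10] / 3725 = -0.01471
∂h/∂y = [(-25)·(+1.11) − (-135)·(+0.46)] / 3725 = +0.009221
|∇h| = √(-0.01471² + 0.009221²) = 0.01736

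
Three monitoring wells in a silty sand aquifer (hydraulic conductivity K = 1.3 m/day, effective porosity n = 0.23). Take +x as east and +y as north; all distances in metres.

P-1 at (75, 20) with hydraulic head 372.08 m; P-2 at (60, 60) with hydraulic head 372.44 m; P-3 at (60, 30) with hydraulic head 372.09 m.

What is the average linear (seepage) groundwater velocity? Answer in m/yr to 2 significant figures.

28 m/yr

With h = a·x + b·y + c and P-1 as origin, the differences give:
  (-15)·a + 40·b = +0.36
  (-15)·a + 10·b = +0.01
Eliminate b (×10 and ×40, subtract): 450·a = 3.200 → a = ∂h/∂x = +0.007111
Back-substitute: b = ∂h/∂y = +0.01167.
|∇h| = √(0.007111² + 0.01167²) = 0.01367
Seepage velocity v = K·i/n = 1.3 × 0.01367 / 0.23 = 0.07727 m/day = 28.22 m/yr.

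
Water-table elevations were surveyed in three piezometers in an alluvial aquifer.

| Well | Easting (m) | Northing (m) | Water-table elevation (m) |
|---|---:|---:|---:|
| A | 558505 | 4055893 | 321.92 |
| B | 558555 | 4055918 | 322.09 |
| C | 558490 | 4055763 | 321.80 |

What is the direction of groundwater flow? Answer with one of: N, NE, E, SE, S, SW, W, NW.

With h = a·x + b·y + c and A as origin, the differences give:
  50·a + 25·b = +0.17
  (-15)·a + (-130)·b = -0.12
Eliminate b (×(-130) and ×25, subtract): -6125·a = -19.100 → a = ∂h/∂x = +0.003118
Back-substitute: b = ∂h/∂y = +0.0005633.
Flow = −∇h = (-0.003118 east, -0.0005633 north), which points west.

W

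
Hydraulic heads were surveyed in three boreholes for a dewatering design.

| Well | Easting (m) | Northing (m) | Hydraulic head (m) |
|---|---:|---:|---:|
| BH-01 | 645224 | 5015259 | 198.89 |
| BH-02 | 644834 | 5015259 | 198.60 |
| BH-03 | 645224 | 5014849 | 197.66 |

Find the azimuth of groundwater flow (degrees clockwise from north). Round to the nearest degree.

∂h/∂x = (198.60 − 198.89) / (644834 − 645224) = +0.0007436
∂h/∂y = (197.66 − 198.89) / (5014849 − 5015259) = +0.003000
Flow direction (−∇h) has components (-0.0007436 E, -0.003000 N).
Azimuth = atan2(E, N) = atan2(-0.0007436, -0.003000) = 193.9° ≈ 194°.

194°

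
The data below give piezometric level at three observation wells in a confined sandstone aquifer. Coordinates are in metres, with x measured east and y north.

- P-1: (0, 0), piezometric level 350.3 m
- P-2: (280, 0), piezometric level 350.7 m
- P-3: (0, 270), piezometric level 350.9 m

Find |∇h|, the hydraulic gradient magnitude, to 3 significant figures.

0.00264

∂h/∂x = (350.7 − 350.3) / (280 − 0) = +0.001429
∂h/∂y = (350.9 − 350.3) / (270 − 0) = +0.002222
|∇h| = √(0.001429² + 0.002222²) = 0.002642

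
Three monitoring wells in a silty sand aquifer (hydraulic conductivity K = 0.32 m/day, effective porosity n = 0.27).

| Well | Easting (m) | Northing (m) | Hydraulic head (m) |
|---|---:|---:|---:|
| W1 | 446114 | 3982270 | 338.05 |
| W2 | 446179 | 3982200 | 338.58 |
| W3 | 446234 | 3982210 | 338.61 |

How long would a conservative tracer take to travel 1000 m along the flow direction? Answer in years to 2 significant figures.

370 years

Taking W1 as reference: W2−W1 = (65, -70, +0.53); W3−W1 = (120, -60, +0.56).
Determinant of the coordinate differences = 65·(-60) − 120·(-70) = 4500.
∂h/∂x = [(+0.53)·(-60) − (+0.56)·(-70)] / 4500 = +0.001644
∂h/∂y = [65·(+0.56) − 120·(+0.53)] / 4500 = -0.006044
|∇h| = √(0.001644² + -0.006044²) = 0.006264
Seepage velocity v = K·i/n = 0.32 × 0.006264 / 0.27 = 0.007424 m/day.
t = 1000 / 0.007424 = 1.347e+05 days = 369 years.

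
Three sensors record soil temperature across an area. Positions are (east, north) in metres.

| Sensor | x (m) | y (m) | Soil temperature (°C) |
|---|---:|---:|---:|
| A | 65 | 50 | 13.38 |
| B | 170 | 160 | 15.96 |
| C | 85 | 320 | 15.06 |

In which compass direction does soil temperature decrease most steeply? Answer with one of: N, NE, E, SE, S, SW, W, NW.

W

Three-point gradient (reference A): Δ to B = (105, 110, +2.58), Δ to C = (20, 270, +1.68).
∂T/∂x = +0.01957, ∂T/∂y = +0.004772 (det = 26150).
Steepest decrease is along −∇f = (-0.01957 E, -0.004772 N) → west.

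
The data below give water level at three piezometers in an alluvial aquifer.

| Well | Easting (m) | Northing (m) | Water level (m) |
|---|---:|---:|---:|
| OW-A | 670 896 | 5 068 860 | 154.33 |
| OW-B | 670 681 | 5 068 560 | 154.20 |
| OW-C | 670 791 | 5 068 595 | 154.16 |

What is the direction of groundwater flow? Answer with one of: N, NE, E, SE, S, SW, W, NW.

With h = a·x + b·y + c and OW-A as origin, the differences give:
  (-215)·a + (-300)·b = -0.13
  (-105)·a + (-265)·b = -0.17
Eliminate b (×(-265) and ×(-300), subtract): 25475·a = -16.550 → a = ∂h/∂x = -0.0006497
Back-substitute: b = ∂h/∂y = +0.0008989.
Flow = −∇h = (+0.0006497 east, -0.0008989 north), which points southeast.

SE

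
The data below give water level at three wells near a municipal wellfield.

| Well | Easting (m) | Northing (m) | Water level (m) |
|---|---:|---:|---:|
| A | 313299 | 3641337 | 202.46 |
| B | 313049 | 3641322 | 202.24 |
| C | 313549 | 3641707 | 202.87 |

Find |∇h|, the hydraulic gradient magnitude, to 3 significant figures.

0.00100

Taking A as reference: B−A = (-250, -15, -0.22); C−A = (250, 370, +0.41).
Solve a·Δx + b·Δy = Δh: det = (-250)·370 − 250·(-15) = -88750.
∂h/∂x = [(-0.22)·370 − (+0.41)·(-15)] / -88750 = +0.0008479
∂h/∂y = [(-250)·(+0.41) − 250·(-0.22)] / -88750 = +0.0005352
|∇h| = √(0.0008479² + 0.0005352²) = 0.001003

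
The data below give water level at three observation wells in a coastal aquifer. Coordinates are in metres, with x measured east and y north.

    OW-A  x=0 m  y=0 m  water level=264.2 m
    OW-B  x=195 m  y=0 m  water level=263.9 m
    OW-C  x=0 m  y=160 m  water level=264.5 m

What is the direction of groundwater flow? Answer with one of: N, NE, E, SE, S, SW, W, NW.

∂h/∂x = (263.9 − 264.2) / (195 − 0) = -0.001538
∂h/∂y = (264.5 − 264.2) / (160 − 0) = +0.001875
Flow = −∇h = (+0.001538 east, -0.001875 north), which points southeast.

SE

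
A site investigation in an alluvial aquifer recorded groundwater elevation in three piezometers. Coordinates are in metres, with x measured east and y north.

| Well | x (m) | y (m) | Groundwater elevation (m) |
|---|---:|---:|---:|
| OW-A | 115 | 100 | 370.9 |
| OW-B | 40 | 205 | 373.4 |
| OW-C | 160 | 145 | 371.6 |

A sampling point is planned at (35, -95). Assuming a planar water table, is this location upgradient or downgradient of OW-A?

With h = a·x + b·y + c and OW-A as origin, the differences give:
  (-75)·a + 105·b = +2.5
  45·a + 45·b = +0.7
Eliminate b (×45 and ×105, subtract): -8100·a = 39.00 → a = ∂h/∂x = -0.004815
Back-substitute: b = ∂h/∂y = +0.02037.
Head at (35, -95) = 370.9 + (-0.004815)·(-80) + (+0.02037)·(-195) = 367.31 m.
That is lower than the 370.9 m at OW-A, so the point is downgradient.

downgradient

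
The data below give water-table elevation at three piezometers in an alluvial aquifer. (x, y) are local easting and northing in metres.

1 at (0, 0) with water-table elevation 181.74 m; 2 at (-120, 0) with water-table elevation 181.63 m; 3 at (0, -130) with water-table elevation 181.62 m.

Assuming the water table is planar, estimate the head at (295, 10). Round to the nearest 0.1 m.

182.0 m

∂h/∂x = (181.63 − 181.74) / (-120 − 0) = +0.0009167
∂h/∂y = (181.62 − 181.74) / (-130 − 0) = +0.0009231
h(295, 10) = 181.74 + (+0.0009167)·(295) + (+0.0009231)·(10) = 181.74 +0.270 +0.009 = 182.020 m.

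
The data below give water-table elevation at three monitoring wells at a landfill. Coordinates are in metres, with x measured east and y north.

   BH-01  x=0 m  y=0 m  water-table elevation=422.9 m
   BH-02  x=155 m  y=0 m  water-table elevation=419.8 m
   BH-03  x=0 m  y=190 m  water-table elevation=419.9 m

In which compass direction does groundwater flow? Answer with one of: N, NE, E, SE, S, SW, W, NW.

∂h/∂x = (419.8 − 422.9) / (155 − 0) = -0.02000
∂h/∂y = (419.9 − 422.9) / (190 − 0) = -0.01579
Flow = −∇h = (+0.02000 east, +0.01579 north), which points northeast.

NE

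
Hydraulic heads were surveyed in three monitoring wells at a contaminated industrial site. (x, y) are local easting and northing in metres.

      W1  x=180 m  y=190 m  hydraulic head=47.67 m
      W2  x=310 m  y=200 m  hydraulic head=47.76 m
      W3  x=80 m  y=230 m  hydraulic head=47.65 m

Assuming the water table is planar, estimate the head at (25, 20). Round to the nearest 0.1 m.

47.4 m

Differences from W1: to W2 (Δx, Δy, Δh) = (130, 10, +0.09); to W3 = (-100, 40, -0.02).
Determinant of the coordinate differences = 130·40 − (-100)·10 = 6200.
∂h/∂x = [(+0.09)·40 − (-0.02)·10] / 6200 = +0.0006129
∂h/∂y = [130·(-0.02) − (-100)·(+0.09)] / 6200 = +0.001032
h(25, 20) = 47.67 + (+0.0006129)·(-155) + (+0.001032)·(-170) = 47.67 -0.095 -0.175 = 47.400 m.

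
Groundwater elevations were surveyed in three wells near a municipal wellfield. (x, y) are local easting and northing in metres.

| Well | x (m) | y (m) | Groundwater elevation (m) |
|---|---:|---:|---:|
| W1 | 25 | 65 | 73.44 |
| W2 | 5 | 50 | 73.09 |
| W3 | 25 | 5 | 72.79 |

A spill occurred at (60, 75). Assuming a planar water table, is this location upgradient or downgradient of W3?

Differences from W1: to W2 (Δx, Δy, Δh) = (-20, -15, -0.35); to W3 = (0, -60, -0.65).
Solve a·Δx + b·Δy = Δh: det = (-20)·(-60) − 0·(-15) = 1200.
∂h/∂x = [(-0.35)·(-60) − (-0.65)·(-15)] / 1200 = +0.009375
∂h/∂y = [(-20)·(-0.65) − 0·(-0.35)] / 1200 = +0.01083
Head at (60, 75) = 73.44 + (+0.009375)·(35) + (+0.01083)·(10) = 73.88 m.
That is higher than the 72.79 m at W3, so the point is upgradient.

upgradient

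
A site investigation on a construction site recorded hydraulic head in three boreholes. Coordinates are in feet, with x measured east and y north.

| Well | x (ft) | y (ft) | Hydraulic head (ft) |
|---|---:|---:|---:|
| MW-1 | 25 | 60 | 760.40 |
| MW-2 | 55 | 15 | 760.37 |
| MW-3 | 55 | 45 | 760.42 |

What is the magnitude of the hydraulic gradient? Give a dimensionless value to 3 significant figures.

With h = a·x + b·y + c and MW-1 as origin, the differences give:
  30·a + (-45)·b = -0.03
  30·a + (-15)·b = +0.02
Eliminate b (×(-15) and ×(-45), subtract): 900·a = 1.350 → a = ∂h/∂x = +0.001500
Back-substitute: b = ∂h/∂y = +0.001667.
|∇h| = √(0.001500² + 0.001667²) = 0.002243

0.00224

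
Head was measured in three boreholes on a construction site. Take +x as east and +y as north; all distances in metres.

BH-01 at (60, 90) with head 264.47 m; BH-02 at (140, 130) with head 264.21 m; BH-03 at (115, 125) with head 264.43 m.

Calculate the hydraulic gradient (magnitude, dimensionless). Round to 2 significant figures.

0.022

Differences from BH-01: to BH-02 (Δx, Δy, Δh) = (80, 40, -0.26); to BH-03 = (55, 35, -0.04).
Solve a·Δx + b·Δy = Δh: det = 80·35 − 55·40 = 600.
∂h/∂x = [(-0.26)·35 − (-0.04)·40] / 600 = -0.01250
∂h/∂y = [80·(-0.04) − 55·(-0.26)] / 600 = +0.01850
|∇h| = √(-0.01250² + 0.01850²) = 0.02233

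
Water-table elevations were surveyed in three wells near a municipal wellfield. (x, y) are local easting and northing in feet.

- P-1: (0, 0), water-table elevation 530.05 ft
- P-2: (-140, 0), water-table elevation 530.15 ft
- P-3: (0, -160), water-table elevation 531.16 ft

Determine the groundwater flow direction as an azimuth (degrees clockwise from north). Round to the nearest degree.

∂h/∂x = (530.15 − 530.05) / (-140 − 0) = -0.0007143
∂h/∂y = (531.16 − 530.05) / (-160 − 0) = -0.006938
Flow direction (−∇h) has components (+0.0007143 E, +0.006938 N).
Azimuth = atan2(E, N) = atan2(+0.0007143, +0.006938) = 5.9° ≈ 006°.

006°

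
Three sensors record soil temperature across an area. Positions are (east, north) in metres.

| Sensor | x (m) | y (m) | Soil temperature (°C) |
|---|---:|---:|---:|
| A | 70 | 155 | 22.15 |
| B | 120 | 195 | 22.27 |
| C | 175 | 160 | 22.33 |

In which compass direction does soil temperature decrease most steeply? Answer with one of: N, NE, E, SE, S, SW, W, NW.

SW

Differences from A: to B (Δx, Δy, Δh) = (50, 40, +0.12); to C = (105, 5, +0.18).
Determinant of the coordinate differences = 50·5 − 105·40 = -3950.
∂T/∂x = [(+0.12)·5 − (+0.18)·40] / -3950 = +0.001671
∂T/∂y = [50·(+0.18) − 105·(+0.12)] / -3950 = +0.0009114
Steepest decrease is along −∇f = (-0.001671 E, -0.0009114 N) → southwest.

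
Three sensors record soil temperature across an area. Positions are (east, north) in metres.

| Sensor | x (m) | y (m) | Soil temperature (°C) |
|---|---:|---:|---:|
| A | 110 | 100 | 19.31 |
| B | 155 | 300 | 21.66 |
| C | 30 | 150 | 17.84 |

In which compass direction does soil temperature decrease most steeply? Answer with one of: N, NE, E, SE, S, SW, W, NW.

W

Differences from A: to B (Δx, Δy, Δh) = (45, 200, +2.35); to C = (-80, 50, -1.47).
Solve a·Δx + b·Δy = ΔT: det = 45·50 − (-80)·200 = 18250.
∂T/∂x = [(+2.35)·50 − (-1.47)·200] / 18250 = +0.02255
∂T/∂y = [45·(-1.47) − (-80)·(+2.35)] / 18250 = +0.006677
Steepest decrease is along −∇f = (-0.02255 E, -0.006677 N) → west.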